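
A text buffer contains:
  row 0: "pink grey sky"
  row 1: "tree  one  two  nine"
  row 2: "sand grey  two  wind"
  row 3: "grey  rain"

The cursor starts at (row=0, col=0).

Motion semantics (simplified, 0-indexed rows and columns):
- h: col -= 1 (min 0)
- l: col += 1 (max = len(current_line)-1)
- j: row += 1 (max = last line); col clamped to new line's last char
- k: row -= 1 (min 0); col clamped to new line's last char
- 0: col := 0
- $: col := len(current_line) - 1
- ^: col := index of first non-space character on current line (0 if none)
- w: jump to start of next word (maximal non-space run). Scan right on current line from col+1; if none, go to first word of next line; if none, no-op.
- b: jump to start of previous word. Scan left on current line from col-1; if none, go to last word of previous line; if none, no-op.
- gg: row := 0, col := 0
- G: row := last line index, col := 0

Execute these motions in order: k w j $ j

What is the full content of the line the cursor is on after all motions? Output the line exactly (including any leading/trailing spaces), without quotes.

Answer: sand grey  two  wind

Derivation:
After 1 (k): row=0 col=0 char='p'
After 2 (w): row=0 col=5 char='g'
After 3 (j): row=1 col=5 char='_'
After 4 ($): row=1 col=19 char='e'
After 5 (j): row=2 col=19 char='d'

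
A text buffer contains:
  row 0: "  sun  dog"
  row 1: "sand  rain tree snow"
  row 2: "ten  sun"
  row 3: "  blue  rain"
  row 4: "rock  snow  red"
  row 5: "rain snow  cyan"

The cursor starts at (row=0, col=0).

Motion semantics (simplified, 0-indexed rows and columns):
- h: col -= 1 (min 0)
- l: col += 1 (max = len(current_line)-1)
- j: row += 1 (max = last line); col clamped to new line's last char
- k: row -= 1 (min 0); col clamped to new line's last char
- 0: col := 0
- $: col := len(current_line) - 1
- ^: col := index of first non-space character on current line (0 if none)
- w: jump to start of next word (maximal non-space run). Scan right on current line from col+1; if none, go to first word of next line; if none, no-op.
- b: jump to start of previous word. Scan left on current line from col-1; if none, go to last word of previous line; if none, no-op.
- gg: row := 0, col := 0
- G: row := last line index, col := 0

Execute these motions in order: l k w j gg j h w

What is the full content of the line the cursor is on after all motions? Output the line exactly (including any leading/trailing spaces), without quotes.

After 1 (l): row=0 col=1 char='_'
After 2 (k): row=0 col=1 char='_'
After 3 (w): row=0 col=2 char='s'
After 4 (j): row=1 col=2 char='n'
After 5 (gg): row=0 col=0 char='_'
After 6 (j): row=1 col=0 char='s'
After 7 (h): row=1 col=0 char='s'
After 8 (w): row=1 col=6 char='r'

Answer: sand  rain tree snow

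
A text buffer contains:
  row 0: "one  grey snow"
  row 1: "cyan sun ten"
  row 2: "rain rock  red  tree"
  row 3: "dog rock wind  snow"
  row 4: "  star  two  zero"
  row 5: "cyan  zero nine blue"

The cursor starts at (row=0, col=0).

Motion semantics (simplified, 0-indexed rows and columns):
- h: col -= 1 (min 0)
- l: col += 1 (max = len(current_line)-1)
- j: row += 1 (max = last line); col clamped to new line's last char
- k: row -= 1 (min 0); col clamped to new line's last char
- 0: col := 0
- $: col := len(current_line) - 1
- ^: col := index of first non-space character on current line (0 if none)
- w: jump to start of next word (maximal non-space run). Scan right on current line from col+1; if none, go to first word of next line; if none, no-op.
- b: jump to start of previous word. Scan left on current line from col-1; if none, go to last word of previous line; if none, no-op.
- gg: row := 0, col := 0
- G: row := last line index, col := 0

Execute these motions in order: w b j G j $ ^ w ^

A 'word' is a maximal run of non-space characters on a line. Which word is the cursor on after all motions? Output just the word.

Answer: cyan

Derivation:
After 1 (w): row=0 col=5 char='g'
After 2 (b): row=0 col=0 char='o'
After 3 (j): row=1 col=0 char='c'
After 4 (G): row=5 col=0 char='c'
After 5 (j): row=5 col=0 char='c'
After 6 ($): row=5 col=19 char='e'
After 7 (^): row=5 col=0 char='c'
After 8 (w): row=5 col=6 char='z'
After 9 (^): row=5 col=0 char='c'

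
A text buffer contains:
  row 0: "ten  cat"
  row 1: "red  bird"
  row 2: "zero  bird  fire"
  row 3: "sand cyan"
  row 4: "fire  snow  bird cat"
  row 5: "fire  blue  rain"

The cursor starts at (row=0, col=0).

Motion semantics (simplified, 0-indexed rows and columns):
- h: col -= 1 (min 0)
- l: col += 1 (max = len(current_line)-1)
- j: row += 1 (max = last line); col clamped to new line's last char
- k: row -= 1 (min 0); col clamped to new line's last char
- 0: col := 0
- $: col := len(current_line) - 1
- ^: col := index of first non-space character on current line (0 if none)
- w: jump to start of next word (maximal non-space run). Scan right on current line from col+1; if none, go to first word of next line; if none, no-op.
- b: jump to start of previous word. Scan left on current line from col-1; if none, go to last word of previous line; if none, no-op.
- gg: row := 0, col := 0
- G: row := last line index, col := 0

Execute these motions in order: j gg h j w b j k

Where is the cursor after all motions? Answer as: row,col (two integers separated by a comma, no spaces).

After 1 (j): row=1 col=0 char='r'
After 2 (gg): row=0 col=0 char='t'
After 3 (h): row=0 col=0 char='t'
After 4 (j): row=1 col=0 char='r'
After 5 (w): row=1 col=5 char='b'
After 6 (b): row=1 col=0 char='r'
After 7 (j): row=2 col=0 char='z'
After 8 (k): row=1 col=0 char='r'

Answer: 1,0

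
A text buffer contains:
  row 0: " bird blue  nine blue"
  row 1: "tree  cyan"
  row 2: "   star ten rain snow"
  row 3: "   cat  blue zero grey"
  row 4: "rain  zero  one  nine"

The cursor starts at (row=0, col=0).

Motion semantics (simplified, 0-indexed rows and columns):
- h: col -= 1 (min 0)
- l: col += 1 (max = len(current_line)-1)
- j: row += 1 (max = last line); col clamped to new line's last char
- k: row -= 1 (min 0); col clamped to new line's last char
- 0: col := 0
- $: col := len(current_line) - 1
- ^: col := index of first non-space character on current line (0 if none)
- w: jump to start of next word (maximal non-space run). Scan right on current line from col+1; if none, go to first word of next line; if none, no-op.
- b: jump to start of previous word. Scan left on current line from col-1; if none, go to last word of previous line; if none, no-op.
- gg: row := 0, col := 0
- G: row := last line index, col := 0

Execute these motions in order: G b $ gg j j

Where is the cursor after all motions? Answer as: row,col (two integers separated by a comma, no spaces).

Answer: 2,0

Derivation:
After 1 (G): row=4 col=0 char='r'
After 2 (b): row=3 col=18 char='g'
After 3 ($): row=3 col=21 char='y'
After 4 (gg): row=0 col=0 char='_'
After 5 (j): row=1 col=0 char='t'
After 6 (j): row=2 col=0 char='_'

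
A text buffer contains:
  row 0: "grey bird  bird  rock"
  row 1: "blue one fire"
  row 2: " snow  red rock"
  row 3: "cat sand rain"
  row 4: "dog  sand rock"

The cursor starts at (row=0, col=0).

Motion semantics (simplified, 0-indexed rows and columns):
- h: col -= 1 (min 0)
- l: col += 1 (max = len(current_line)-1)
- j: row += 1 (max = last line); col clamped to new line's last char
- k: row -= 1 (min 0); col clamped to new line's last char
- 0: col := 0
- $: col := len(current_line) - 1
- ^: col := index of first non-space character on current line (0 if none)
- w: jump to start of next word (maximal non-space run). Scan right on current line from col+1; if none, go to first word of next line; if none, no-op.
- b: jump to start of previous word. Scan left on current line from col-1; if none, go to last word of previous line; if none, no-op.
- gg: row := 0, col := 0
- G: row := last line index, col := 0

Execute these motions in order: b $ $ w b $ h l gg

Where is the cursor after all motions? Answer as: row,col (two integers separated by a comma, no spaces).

Answer: 0,0

Derivation:
After 1 (b): row=0 col=0 char='g'
After 2 ($): row=0 col=20 char='k'
After 3 ($): row=0 col=20 char='k'
After 4 (w): row=1 col=0 char='b'
After 5 (b): row=0 col=17 char='r'
After 6 ($): row=0 col=20 char='k'
After 7 (h): row=0 col=19 char='c'
After 8 (l): row=0 col=20 char='k'
After 9 (gg): row=0 col=0 char='g'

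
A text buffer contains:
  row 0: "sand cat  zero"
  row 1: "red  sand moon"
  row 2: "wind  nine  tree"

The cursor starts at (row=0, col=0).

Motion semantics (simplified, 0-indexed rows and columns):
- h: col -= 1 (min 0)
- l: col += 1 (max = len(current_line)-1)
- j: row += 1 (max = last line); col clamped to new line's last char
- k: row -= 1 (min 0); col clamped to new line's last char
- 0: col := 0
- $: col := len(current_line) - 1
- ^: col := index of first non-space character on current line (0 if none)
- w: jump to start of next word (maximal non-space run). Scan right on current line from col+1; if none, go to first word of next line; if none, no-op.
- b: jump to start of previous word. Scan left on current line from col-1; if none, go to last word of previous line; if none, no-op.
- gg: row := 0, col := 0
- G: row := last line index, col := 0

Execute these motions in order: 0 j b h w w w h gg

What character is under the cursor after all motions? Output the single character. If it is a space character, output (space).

After 1 (0): row=0 col=0 char='s'
After 2 (j): row=1 col=0 char='r'
After 3 (b): row=0 col=10 char='z'
After 4 (h): row=0 col=9 char='_'
After 5 (w): row=0 col=10 char='z'
After 6 (w): row=1 col=0 char='r'
After 7 (w): row=1 col=5 char='s'
After 8 (h): row=1 col=4 char='_'
After 9 (gg): row=0 col=0 char='s'

Answer: s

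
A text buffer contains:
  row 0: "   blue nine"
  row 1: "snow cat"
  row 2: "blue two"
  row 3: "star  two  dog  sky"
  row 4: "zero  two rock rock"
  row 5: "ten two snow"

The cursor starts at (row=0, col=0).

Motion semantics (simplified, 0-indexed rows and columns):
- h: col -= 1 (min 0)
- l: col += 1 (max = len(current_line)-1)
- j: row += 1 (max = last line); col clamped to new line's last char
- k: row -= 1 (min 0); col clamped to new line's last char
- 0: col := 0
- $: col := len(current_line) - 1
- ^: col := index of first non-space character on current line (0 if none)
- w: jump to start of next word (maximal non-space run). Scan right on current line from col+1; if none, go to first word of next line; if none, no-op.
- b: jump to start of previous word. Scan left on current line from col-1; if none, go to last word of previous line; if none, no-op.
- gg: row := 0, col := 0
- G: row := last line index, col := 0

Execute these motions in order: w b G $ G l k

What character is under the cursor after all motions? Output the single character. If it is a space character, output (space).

After 1 (w): row=0 col=3 char='b'
After 2 (b): row=0 col=3 char='b'
After 3 (G): row=5 col=0 char='t'
After 4 ($): row=5 col=11 char='w'
After 5 (G): row=5 col=0 char='t'
After 6 (l): row=5 col=1 char='e'
After 7 (k): row=4 col=1 char='e'

Answer: e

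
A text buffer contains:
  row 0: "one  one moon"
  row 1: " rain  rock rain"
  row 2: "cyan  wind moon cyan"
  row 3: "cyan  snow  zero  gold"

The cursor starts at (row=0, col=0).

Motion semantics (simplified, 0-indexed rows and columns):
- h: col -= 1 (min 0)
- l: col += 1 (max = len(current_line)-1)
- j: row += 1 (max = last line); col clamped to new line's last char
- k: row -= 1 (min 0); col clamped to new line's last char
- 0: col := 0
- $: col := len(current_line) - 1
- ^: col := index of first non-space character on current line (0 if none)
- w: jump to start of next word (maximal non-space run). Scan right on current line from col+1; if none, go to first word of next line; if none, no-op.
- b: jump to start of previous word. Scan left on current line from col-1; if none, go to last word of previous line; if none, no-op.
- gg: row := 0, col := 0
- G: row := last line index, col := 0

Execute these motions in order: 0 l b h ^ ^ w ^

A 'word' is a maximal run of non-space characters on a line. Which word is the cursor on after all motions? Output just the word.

After 1 (0): row=0 col=0 char='o'
After 2 (l): row=0 col=1 char='n'
After 3 (b): row=0 col=0 char='o'
After 4 (h): row=0 col=0 char='o'
After 5 (^): row=0 col=0 char='o'
After 6 (^): row=0 col=0 char='o'
After 7 (w): row=0 col=5 char='o'
After 8 (^): row=0 col=0 char='o'

Answer: one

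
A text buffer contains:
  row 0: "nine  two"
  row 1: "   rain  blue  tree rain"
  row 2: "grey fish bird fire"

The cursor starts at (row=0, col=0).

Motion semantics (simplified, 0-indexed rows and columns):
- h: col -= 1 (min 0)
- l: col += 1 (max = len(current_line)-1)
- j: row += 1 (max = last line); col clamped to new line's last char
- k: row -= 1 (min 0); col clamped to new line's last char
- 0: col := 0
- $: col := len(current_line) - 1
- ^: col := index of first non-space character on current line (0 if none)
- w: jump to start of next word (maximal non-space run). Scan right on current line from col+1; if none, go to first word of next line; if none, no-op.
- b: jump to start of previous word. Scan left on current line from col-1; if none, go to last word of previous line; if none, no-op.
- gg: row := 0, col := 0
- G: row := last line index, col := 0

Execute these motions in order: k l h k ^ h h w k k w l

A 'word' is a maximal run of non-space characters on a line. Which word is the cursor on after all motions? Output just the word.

After 1 (k): row=0 col=0 char='n'
After 2 (l): row=0 col=1 char='i'
After 3 (h): row=0 col=0 char='n'
After 4 (k): row=0 col=0 char='n'
After 5 (^): row=0 col=0 char='n'
After 6 (h): row=0 col=0 char='n'
After 7 (h): row=0 col=0 char='n'
After 8 (w): row=0 col=6 char='t'
After 9 (k): row=0 col=6 char='t'
After 10 (k): row=0 col=6 char='t'
After 11 (w): row=1 col=3 char='r'
After 12 (l): row=1 col=4 char='a'

Answer: rain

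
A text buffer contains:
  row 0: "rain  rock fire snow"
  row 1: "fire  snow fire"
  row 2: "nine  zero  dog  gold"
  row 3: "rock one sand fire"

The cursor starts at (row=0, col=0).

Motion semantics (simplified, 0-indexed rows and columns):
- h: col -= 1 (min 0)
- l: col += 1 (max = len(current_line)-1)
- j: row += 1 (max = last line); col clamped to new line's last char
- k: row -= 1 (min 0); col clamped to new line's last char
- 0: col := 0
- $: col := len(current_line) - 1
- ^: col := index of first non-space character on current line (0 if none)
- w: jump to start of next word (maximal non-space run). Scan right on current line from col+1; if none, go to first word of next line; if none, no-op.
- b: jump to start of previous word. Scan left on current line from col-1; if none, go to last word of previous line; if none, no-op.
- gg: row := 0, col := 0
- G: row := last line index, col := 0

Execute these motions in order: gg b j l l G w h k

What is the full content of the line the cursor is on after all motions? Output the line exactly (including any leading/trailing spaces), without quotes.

Answer: nine  zero  dog  gold

Derivation:
After 1 (gg): row=0 col=0 char='r'
After 2 (b): row=0 col=0 char='r'
After 3 (j): row=1 col=0 char='f'
After 4 (l): row=1 col=1 char='i'
After 5 (l): row=1 col=2 char='r'
After 6 (G): row=3 col=0 char='r'
After 7 (w): row=3 col=5 char='o'
After 8 (h): row=3 col=4 char='_'
After 9 (k): row=2 col=4 char='_'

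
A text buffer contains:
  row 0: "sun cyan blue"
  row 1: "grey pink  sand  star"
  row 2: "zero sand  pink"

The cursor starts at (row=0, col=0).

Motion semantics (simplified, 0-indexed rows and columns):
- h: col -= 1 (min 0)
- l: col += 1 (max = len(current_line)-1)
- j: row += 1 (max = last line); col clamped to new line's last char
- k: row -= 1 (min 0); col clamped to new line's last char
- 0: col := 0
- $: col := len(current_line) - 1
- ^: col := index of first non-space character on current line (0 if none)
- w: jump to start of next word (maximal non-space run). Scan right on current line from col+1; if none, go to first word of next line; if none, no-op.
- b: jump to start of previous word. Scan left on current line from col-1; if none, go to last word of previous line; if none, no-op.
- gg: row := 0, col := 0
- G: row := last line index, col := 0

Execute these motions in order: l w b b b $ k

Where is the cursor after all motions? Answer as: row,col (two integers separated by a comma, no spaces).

Answer: 0,12

Derivation:
After 1 (l): row=0 col=1 char='u'
After 2 (w): row=0 col=4 char='c'
After 3 (b): row=0 col=0 char='s'
After 4 (b): row=0 col=0 char='s'
After 5 (b): row=0 col=0 char='s'
After 6 ($): row=0 col=12 char='e'
After 7 (k): row=0 col=12 char='e'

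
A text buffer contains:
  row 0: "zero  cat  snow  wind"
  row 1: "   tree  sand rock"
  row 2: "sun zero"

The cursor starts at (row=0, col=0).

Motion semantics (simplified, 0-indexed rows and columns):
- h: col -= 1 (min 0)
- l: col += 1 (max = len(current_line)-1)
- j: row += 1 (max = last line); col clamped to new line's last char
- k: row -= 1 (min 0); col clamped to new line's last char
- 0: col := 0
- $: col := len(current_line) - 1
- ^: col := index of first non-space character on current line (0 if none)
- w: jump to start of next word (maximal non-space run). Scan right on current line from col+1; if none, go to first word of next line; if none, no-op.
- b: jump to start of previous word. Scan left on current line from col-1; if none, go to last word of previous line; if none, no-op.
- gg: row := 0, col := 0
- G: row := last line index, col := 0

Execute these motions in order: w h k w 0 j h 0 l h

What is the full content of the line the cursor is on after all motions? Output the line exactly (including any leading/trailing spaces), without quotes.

Answer:    tree  sand rock

Derivation:
After 1 (w): row=0 col=6 char='c'
After 2 (h): row=0 col=5 char='_'
After 3 (k): row=0 col=5 char='_'
After 4 (w): row=0 col=6 char='c'
After 5 (0): row=0 col=0 char='z'
After 6 (j): row=1 col=0 char='_'
After 7 (h): row=1 col=0 char='_'
After 8 (0): row=1 col=0 char='_'
After 9 (l): row=1 col=1 char='_'
After 10 (h): row=1 col=0 char='_'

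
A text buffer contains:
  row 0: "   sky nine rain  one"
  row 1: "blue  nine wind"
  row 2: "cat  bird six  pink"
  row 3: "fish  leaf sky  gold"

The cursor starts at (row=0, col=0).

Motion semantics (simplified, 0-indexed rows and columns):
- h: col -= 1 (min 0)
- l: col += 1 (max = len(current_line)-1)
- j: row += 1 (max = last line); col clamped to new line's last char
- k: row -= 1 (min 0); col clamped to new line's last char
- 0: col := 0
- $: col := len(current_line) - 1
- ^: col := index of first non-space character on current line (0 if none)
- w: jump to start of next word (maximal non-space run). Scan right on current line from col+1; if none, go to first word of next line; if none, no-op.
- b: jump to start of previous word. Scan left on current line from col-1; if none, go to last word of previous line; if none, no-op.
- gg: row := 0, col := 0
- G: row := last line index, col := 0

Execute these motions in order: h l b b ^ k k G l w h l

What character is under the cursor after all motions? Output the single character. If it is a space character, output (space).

After 1 (h): row=0 col=0 char='_'
After 2 (l): row=0 col=1 char='_'
After 3 (b): row=0 col=1 char='_'
After 4 (b): row=0 col=1 char='_'
After 5 (^): row=0 col=3 char='s'
After 6 (k): row=0 col=3 char='s'
After 7 (k): row=0 col=3 char='s'
After 8 (G): row=3 col=0 char='f'
After 9 (l): row=3 col=1 char='i'
After 10 (w): row=3 col=6 char='l'
After 11 (h): row=3 col=5 char='_'
After 12 (l): row=3 col=6 char='l'

Answer: l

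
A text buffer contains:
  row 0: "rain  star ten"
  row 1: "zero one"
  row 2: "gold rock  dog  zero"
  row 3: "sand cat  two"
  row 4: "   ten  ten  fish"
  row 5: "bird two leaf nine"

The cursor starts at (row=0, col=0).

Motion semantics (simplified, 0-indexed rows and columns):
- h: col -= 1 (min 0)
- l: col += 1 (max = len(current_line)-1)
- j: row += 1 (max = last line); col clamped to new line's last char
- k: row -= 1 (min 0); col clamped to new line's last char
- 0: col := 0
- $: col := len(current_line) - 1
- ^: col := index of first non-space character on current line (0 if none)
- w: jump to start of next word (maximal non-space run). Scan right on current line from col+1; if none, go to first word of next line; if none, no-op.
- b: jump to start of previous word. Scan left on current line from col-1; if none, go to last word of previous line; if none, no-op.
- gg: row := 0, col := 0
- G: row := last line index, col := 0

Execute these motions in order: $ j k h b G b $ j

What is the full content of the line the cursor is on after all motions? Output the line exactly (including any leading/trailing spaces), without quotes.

After 1 ($): row=0 col=13 char='n'
After 2 (j): row=1 col=7 char='e'
After 3 (k): row=0 col=7 char='t'
After 4 (h): row=0 col=6 char='s'
After 5 (b): row=0 col=0 char='r'
After 6 (G): row=5 col=0 char='b'
After 7 (b): row=4 col=13 char='f'
After 8 ($): row=4 col=16 char='h'
After 9 (j): row=5 col=16 char='n'

Answer: bird two leaf nine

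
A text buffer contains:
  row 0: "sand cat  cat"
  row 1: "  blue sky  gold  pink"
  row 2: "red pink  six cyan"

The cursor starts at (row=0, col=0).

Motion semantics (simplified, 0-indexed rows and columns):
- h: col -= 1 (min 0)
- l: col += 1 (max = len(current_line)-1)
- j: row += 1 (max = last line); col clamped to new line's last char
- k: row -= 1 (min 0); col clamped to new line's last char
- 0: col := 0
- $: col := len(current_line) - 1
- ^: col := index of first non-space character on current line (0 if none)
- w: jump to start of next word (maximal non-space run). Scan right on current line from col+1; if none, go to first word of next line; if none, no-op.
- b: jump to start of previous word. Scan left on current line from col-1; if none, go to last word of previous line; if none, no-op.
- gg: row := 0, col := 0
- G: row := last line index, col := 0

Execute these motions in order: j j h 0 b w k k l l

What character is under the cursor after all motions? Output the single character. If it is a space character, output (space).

After 1 (j): row=1 col=0 char='_'
After 2 (j): row=2 col=0 char='r'
After 3 (h): row=2 col=0 char='r'
After 4 (0): row=2 col=0 char='r'
After 5 (b): row=1 col=18 char='p'
After 6 (w): row=2 col=0 char='r'
After 7 (k): row=1 col=0 char='_'
After 8 (k): row=0 col=0 char='s'
After 9 (l): row=0 col=1 char='a'
After 10 (l): row=0 col=2 char='n'

Answer: n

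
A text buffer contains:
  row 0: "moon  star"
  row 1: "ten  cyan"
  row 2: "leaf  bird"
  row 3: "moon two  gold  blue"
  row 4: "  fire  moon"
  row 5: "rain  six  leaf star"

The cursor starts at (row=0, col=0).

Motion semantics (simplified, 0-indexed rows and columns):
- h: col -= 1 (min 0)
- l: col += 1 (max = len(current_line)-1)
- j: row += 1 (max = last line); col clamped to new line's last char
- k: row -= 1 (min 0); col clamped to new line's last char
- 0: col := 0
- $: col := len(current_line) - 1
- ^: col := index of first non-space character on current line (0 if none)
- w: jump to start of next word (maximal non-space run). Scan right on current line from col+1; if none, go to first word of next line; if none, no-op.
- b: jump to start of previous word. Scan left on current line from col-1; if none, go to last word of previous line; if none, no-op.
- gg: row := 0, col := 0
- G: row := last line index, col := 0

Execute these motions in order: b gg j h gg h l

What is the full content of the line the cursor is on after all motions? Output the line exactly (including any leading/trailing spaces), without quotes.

Answer: moon  star

Derivation:
After 1 (b): row=0 col=0 char='m'
After 2 (gg): row=0 col=0 char='m'
After 3 (j): row=1 col=0 char='t'
After 4 (h): row=1 col=0 char='t'
After 5 (gg): row=0 col=0 char='m'
After 6 (h): row=0 col=0 char='m'
After 7 (l): row=0 col=1 char='o'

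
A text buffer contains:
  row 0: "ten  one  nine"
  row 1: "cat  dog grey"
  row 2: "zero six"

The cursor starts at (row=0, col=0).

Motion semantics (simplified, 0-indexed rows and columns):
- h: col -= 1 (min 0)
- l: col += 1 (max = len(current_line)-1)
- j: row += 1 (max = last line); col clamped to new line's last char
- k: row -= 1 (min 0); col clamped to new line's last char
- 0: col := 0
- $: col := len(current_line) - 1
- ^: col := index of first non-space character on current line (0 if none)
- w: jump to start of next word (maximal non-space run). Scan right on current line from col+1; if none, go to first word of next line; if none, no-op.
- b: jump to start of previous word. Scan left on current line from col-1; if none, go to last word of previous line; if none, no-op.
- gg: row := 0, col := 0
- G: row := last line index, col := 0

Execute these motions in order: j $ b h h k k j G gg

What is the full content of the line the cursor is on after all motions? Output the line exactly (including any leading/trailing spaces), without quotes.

After 1 (j): row=1 col=0 char='c'
After 2 ($): row=1 col=12 char='y'
After 3 (b): row=1 col=9 char='g'
After 4 (h): row=1 col=8 char='_'
After 5 (h): row=1 col=7 char='g'
After 6 (k): row=0 col=7 char='e'
After 7 (k): row=0 col=7 char='e'
After 8 (j): row=1 col=7 char='g'
After 9 (G): row=2 col=0 char='z'
After 10 (gg): row=0 col=0 char='t'

Answer: ten  one  nine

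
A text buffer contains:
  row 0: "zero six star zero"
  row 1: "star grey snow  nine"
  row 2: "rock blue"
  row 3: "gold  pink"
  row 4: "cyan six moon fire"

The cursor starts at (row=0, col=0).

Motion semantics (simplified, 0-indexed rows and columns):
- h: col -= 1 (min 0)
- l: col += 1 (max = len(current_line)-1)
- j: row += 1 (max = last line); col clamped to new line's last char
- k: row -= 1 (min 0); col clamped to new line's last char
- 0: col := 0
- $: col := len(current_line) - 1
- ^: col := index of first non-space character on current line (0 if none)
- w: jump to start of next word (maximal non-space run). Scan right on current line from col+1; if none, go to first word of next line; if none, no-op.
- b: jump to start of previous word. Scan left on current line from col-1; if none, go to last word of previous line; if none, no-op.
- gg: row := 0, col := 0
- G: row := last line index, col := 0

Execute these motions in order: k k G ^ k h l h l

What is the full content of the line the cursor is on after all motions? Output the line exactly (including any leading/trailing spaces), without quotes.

After 1 (k): row=0 col=0 char='z'
After 2 (k): row=0 col=0 char='z'
After 3 (G): row=4 col=0 char='c'
After 4 (^): row=4 col=0 char='c'
After 5 (k): row=3 col=0 char='g'
After 6 (h): row=3 col=0 char='g'
After 7 (l): row=3 col=1 char='o'
After 8 (h): row=3 col=0 char='g'
After 9 (l): row=3 col=1 char='o'

Answer: gold  pink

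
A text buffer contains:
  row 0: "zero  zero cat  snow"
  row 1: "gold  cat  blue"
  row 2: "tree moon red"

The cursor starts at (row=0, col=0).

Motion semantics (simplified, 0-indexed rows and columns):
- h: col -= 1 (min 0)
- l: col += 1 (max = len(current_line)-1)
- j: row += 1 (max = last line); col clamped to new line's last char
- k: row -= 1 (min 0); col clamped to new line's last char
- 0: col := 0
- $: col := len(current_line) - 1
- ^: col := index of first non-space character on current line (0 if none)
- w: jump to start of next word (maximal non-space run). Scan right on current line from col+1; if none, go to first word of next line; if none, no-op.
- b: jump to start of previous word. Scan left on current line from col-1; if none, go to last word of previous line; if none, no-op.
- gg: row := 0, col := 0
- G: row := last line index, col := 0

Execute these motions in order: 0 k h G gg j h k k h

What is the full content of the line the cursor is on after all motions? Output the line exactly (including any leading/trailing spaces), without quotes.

After 1 (0): row=0 col=0 char='z'
After 2 (k): row=0 col=0 char='z'
After 3 (h): row=0 col=0 char='z'
After 4 (G): row=2 col=0 char='t'
After 5 (gg): row=0 col=0 char='z'
After 6 (j): row=1 col=0 char='g'
After 7 (h): row=1 col=0 char='g'
After 8 (k): row=0 col=0 char='z'
After 9 (k): row=0 col=0 char='z'
After 10 (h): row=0 col=0 char='z'

Answer: zero  zero cat  snow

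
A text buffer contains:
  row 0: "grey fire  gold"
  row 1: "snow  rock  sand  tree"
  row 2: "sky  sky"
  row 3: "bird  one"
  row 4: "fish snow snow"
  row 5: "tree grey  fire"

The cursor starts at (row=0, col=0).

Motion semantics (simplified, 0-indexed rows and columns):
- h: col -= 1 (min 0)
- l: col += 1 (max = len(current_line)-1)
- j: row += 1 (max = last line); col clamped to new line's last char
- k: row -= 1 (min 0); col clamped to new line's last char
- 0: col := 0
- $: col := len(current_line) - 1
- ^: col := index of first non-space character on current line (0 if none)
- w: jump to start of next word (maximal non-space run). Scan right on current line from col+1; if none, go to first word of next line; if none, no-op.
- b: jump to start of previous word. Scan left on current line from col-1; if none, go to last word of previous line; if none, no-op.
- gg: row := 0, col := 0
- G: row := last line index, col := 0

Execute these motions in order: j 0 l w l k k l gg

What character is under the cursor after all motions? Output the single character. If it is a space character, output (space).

After 1 (j): row=1 col=0 char='s'
After 2 (0): row=1 col=0 char='s'
After 3 (l): row=1 col=1 char='n'
After 4 (w): row=1 col=6 char='r'
After 5 (l): row=1 col=7 char='o'
After 6 (k): row=0 col=7 char='r'
After 7 (k): row=0 col=7 char='r'
After 8 (l): row=0 col=8 char='e'
After 9 (gg): row=0 col=0 char='g'

Answer: g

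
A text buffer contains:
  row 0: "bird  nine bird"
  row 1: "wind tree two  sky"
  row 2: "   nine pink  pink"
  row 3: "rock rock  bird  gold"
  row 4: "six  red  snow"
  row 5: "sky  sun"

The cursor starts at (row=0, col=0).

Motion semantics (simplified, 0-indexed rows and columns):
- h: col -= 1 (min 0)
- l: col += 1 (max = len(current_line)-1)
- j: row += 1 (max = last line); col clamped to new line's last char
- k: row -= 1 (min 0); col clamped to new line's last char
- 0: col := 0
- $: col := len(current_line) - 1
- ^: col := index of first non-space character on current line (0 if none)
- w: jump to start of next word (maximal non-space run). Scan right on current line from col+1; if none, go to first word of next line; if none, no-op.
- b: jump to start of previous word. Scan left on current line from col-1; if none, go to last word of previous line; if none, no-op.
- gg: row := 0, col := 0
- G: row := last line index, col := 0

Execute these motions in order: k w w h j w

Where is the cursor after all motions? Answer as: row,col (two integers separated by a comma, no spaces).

Answer: 1,15

Derivation:
After 1 (k): row=0 col=0 char='b'
After 2 (w): row=0 col=6 char='n'
After 3 (w): row=0 col=11 char='b'
After 4 (h): row=0 col=10 char='_'
After 5 (j): row=1 col=10 char='t'
After 6 (w): row=1 col=15 char='s'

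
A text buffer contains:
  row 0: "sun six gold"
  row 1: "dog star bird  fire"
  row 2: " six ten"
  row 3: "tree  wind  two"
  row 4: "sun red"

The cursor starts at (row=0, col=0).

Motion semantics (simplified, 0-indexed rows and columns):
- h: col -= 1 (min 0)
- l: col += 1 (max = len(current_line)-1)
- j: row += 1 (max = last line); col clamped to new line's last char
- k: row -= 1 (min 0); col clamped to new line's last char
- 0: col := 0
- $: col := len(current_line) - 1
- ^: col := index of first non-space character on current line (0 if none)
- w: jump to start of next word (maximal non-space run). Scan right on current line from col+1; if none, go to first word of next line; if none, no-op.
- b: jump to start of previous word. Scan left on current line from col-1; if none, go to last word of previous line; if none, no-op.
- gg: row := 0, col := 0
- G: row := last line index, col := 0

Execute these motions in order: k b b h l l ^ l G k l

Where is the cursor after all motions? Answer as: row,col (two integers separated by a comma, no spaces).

After 1 (k): row=0 col=0 char='s'
After 2 (b): row=0 col=0 char='s'
After 3 (b): row=0 col=0 char='s'
After 4 (h): row=0 col=0 char='s'
After 5 (l): row=0 col=1 char='u'
After 6 (l): row=0 col=2 char='n'
After 7 (^): row=0 col=0 char='s'
After 8 (l): row=0 col=1 char='u'
After 9 (G): row=4 col=0 char='s'
After 10 (k): row=3 col=0 char='t'
After 11 (l): row=3 col=1 char='r'

Answer: 3,1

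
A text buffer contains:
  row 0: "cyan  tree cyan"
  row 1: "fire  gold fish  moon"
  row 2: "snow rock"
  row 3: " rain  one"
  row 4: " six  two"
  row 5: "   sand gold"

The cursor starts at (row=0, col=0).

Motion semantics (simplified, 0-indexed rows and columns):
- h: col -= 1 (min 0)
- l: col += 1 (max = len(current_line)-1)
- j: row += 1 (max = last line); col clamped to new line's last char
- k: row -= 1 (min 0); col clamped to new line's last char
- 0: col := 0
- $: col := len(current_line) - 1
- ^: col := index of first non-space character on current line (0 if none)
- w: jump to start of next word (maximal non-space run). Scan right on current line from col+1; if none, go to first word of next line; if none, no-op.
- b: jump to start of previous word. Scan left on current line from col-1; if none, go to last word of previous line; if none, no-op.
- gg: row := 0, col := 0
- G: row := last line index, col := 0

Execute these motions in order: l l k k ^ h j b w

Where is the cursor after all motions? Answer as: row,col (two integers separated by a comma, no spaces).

Answer: 1,0

Derivation:
After 1 (l): row=0 col=1 char='y'
After 2 (l): row=0 col=2 char='a'
After 3 (k): row=0 col=2 char='a'
After 4 (k): row=0 col=2 char='a'
After 5 (^): row=0 col=0 char='c'
After 6 (h): row=0 col=0 char='c'
After 7 (j): row=1 col=0 char='f'
After 8 (b): row=0 col=11 char='c'
After 9 (w): row=1 col=0 char='f'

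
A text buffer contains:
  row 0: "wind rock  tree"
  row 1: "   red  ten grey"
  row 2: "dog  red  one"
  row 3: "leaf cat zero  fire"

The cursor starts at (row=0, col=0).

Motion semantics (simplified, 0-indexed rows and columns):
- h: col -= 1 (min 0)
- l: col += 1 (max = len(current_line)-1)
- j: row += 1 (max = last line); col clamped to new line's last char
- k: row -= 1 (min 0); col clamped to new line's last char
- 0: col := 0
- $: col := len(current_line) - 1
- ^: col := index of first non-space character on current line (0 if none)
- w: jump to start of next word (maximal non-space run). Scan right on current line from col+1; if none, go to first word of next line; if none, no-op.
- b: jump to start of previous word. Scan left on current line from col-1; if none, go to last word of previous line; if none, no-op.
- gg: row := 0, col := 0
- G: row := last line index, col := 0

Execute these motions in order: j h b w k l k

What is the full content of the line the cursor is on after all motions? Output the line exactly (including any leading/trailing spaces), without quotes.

Answer: wind rock  tree

Derivation:
After 1 (j): row=1 col=0 char='_'
After 2 (h): row=1 col=0 char='_'
After 3 (b): row=0 col=11 char='t'
After 4 (w): row=1 col=3 char='r'
After 5 (k): row=0 col=3 char='d'
After 6 (l): row=0 col=4 char='_'
After 7 (k): row=0 col=4 char='_'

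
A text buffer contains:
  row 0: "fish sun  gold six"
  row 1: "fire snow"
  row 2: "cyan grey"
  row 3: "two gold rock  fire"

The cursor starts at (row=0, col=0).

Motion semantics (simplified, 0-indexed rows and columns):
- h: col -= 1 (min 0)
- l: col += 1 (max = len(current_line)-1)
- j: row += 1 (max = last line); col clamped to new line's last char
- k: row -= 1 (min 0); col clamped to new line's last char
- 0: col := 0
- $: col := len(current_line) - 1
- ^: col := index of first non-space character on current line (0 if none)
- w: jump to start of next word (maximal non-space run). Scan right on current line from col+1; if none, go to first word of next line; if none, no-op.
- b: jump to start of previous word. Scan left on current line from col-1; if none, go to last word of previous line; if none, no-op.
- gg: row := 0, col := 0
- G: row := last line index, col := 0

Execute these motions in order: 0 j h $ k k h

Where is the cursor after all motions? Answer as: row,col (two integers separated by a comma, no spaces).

Answer: 0,7

Derivation:
After 1 (0): row=0 col=0 char='f'
After 2 (j): row=1 col=0 char='f'
After 3 (h): row=1 col=0 char='f'
After 4 ($): row=1 col=8 char='w'
After 5 (k): row=0 col=8 char='_'
After 6 (k): row=0 col=8 char='_'
After 7 (h): row=0 col=7 char='n'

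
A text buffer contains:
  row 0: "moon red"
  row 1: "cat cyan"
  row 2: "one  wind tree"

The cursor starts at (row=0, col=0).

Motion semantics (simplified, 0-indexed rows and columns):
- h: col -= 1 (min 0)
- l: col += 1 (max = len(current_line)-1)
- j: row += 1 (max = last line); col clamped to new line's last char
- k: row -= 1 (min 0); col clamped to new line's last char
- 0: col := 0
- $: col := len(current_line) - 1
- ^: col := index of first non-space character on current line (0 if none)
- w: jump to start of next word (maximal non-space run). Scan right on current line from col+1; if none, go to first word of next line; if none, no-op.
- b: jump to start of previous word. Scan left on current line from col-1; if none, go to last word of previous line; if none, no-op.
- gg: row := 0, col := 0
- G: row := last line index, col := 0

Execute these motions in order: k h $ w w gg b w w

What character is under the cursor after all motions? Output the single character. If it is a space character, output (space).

Answer: c

Derivation:
After 1 (k): row=0 col=0 char='m'
After 2 (h): row=0 col=0 char='m'
After 3 ($): row=0 col=7 char='d'
After 4 (w): row=1 col=0 char='c'
After 5 (w): row=1 col=4 char='c'
After 6 (gg): row=0 col=0 char='m'
After 7 (b): row=0 col=0 char='m'
After 8 (w): row=0 col=5 char='r'
After 9 (w): row=1 col=0 char='c'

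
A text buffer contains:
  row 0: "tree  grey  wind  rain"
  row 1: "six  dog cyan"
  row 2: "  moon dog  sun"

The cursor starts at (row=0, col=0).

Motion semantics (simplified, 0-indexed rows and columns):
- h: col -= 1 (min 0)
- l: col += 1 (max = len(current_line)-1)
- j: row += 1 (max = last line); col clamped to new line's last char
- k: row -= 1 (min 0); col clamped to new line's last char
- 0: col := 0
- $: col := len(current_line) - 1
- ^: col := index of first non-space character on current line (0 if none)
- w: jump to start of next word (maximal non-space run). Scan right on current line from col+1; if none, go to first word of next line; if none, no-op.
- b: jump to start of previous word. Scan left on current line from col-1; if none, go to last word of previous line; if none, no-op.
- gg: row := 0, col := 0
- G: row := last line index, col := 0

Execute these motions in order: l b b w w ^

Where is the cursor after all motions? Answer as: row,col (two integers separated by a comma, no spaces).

Answer: 0,0

Derivation:
After 1 (l): row=0 col=1 char='r'
After 2 (b): row=0 col=0 char='t'
After 3 (b): row=0 col=0 char='t'
After 4 (w): row=0 col=6 char='g'
After 5 (w): row=0 col=12 char='w'
After 6 (^): row=0 col=0 char='t'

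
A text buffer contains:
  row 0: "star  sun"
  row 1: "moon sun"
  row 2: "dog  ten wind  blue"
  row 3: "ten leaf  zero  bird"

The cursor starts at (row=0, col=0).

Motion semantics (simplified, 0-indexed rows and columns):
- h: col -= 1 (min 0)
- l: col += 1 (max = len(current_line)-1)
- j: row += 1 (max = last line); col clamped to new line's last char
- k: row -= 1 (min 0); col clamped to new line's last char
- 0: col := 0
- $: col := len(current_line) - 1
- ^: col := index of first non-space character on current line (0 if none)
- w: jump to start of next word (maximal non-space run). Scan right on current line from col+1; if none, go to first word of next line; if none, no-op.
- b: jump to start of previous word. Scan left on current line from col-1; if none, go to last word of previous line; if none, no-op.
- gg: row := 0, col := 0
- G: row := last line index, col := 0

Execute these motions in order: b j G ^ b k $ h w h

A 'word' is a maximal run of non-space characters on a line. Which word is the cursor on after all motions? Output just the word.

Answer: dog

Derivation:
After 1 (b): row=0 col=0 char='s'
After 2 (j): row=1 col=0 char='m'
After 3 (G): row=3 col=0 char='t'
After 4 (^): row=3 col=0 char='t'
After 5 (b): row=2 col=15 char='b'
After 6 (k): row=1 col=7 char='n'
After 7 ($): row=1 col=7 char='n'
After 8 (h): row=1 col=6 char='u'
After 9 (w): row=2 col=0 char='d'
After 10 (h): row=2 col=0 char='d'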